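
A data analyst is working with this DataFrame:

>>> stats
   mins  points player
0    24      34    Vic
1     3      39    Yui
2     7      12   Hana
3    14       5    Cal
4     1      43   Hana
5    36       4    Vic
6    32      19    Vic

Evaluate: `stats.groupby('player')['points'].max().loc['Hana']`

group by player, max of points:
player
Cal      5
Hana    43
Vic     34
Yui     39
Name: points, dtype: int64
So loc['Hana'] = 43.

43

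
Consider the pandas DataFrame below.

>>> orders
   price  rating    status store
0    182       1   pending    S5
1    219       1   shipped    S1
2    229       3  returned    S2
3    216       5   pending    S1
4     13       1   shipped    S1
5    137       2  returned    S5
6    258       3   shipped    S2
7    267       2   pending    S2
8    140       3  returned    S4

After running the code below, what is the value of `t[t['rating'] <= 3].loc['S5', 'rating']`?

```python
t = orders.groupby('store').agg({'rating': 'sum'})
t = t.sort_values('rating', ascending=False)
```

group by store, sum of rating:
       rating
store        
S1          7
S2          8
S4          3
S5          3
sort by rating descending:
       rating
store        
S2          8
S1          7
S4          3
S5          3
filter rows where rating <= 3:
       rating
store        
S4          3
S5          3
value at row 'S5', column 'rating' → 3

3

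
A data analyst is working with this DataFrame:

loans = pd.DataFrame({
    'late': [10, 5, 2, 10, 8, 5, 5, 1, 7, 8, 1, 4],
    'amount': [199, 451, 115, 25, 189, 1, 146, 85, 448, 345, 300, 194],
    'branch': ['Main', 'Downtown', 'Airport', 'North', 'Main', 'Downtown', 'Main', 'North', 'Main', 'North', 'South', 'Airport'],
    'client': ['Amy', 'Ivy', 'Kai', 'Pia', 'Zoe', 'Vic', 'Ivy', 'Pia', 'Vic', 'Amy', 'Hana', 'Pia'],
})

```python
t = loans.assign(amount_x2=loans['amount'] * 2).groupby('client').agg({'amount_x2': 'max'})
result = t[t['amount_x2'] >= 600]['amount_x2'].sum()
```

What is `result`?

3088

add column amount_x2 = loans['amount'] * 2:
    late  amount    branch client  amount_x2
0     10     199      Main    Amy        398
1      5     451  Downtown    Ivy        902
2      2     115   Airport    Kai        230
3     10      25     North    Pia         50
4      8     189      Main    Zoe        378
5      5       1  Downtown    Vic          2
6      5     146      Main    Ivy        292
7      1      85     North    Pia        170
8      7     448      Main    Vic        896
9      8     345     North    Amy        690
10     1     300     South   Hana        600
11     4     194   Airport    Pia        388
group by client, max of amount_x2:
        amount_x2
client           
Amy           690
Hana          600
Ivy           902
Kai           230
Pia           388
Vic           896
Zoe           378
filter rows where amount_x2 >= 600:
        amount_x2
client           
Amy           690
Hana          600
Ivy           902
Vic           896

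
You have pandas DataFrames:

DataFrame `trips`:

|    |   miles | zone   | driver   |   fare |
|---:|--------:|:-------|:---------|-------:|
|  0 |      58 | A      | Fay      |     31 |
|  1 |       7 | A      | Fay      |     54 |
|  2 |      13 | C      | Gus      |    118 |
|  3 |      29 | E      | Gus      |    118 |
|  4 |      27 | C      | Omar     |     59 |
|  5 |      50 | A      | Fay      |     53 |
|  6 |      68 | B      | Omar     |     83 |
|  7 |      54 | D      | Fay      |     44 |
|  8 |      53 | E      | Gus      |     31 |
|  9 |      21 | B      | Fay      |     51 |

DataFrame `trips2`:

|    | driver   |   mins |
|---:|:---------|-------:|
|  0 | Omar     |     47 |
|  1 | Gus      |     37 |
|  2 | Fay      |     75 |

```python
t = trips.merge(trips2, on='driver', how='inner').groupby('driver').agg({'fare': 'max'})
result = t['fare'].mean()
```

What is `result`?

merge on 'driver' (how='inner') → 10 rows:
   miles zone driver  fare  mins
0     58    A    Fay    31    75
1      7    A    Fay    54    75
2     13    C    Gus   118    37
3     29    E    Gus   118    37
4     27    C   Omar    59    47
5     50    A    Fay    53    75
6     68    B   Omar    83    47
7     54    D    Fay    44    75
8     53    E    Gus    31    37
9     21    B    Fay    51    75
group by driver, max of fare:
        fare
driver      
Fay       54
Gus      118
Omar      83

85.0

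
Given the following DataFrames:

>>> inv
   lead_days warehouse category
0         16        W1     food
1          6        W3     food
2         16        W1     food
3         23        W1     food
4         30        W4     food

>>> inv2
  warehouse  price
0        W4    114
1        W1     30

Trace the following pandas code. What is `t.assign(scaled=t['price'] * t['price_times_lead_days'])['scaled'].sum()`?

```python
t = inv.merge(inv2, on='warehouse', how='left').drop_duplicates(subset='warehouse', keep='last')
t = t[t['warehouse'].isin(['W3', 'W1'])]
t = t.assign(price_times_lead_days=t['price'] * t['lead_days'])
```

20700.0

merge on 'warehouse' (how='left') → 5 rows:
   lead_days warehouse category  price
0         16        W1     food   30.0
1          6        W3     food    NaN
2         16        W1     food   30.0
3         23        W1     food   30.0
4         30        W4     food  114.0
drop duplicate warehouse (keep=last):
   lead_days warehouse category  price
1          6        W3     food    NaN
3         23        W1     food   30.0
4         30        W4     food  114.0
filter rows where warehouse in ['W3', 'W1']:
   lead_days warehouse category  price
1          6        W3     food    NaN
3         23        W1     food   30.0
add column price_times_lead_days = t['price'] * t['lead_days']:
   lead_days warehouse category  price  price_times_lead_days
1          6        W3     food    NaN                    NaN
3         23        W1     food   30.0                  690.0
add column scaled = t['price'] * t['price_times_lead_days']:
   lead_days warehouse category  price  price_times_lead_days   scaled
1          6        W3     food    NaN                    NaN      NaN
3         23        W1     food   30.0                  690.0  20700.0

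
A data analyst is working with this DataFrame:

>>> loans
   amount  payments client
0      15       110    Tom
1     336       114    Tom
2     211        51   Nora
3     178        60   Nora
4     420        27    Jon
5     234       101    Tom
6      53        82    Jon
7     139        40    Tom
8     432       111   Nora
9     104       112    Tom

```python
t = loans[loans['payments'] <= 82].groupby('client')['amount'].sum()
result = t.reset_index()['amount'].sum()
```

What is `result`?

1001

filter rows where payments <= 82:
   amount  payments client
2     211        51   Nora
3     178        60   Nora
4     420        27    Jon
6      53        82    Jon
7     139        40    Tom
group by client, sum of amount:
client
Jon     473
Nora    389
Tom     139
Name: amount, dtype: int64
reset_index():
  client  amount
0    Jon     473
1   Nora     389
2    Tom     139
Then the sum of column 'amount': 1001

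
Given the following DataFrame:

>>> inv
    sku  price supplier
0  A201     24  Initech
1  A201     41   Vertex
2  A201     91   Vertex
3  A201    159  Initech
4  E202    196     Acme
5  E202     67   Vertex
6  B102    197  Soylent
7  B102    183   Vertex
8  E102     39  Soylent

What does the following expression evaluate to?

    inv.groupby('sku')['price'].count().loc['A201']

4

group by sku, count of price:
sku
A201    4
B102    2
E102    1
E202    2
Name: price, dtype: int64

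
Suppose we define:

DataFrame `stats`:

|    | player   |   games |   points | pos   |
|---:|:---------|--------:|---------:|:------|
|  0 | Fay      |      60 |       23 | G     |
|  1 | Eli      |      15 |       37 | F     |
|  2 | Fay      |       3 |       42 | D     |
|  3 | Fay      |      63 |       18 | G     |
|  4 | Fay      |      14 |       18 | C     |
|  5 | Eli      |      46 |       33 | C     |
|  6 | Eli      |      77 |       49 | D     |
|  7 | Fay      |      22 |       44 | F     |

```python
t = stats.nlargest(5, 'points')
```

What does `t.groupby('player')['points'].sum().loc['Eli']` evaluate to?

119

take 5 rows with largest points:
  player  games  points pos
6    Eli     77      49   D
7    Fay     22      44   F
2    Fay      3      42   D
1    Eli     15      37   F
5    Eli     46      33   C
group by player, sum of points:
player
Eli    119
Fay     86
Name: points, dtype: int64
value at index 'Eli' → 119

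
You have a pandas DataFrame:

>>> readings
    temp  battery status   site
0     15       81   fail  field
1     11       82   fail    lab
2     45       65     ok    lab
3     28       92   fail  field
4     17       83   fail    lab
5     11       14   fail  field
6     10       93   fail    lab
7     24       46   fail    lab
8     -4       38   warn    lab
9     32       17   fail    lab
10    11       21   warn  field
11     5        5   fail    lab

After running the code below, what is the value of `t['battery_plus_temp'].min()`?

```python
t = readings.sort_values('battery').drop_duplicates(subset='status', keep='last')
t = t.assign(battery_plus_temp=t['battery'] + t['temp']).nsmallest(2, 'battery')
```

34

sort by battery:
    temp  battery status   site
11     5        5   fail    lab
5     11       14   fail  field
9     32       17   fail    lab
10    11       21   warn  field
8     -4       38   warn    lab
7     24       46   fail    lab
2     45       65     ok    lab
0     15       81   fail  field
1     11       82   fail    lab
4     17       83   fail    lab
3     28       92   fail  field
6     10       93   fail    lab
drop duplicate status (keep=last):
   temp  battery status site
8    -4       38   warn  lab
2    45       65     ok  lab
6    10       93   fail  lab
add column battery_plus_temp = t['battery'] + t['temp']:
   temp  battery status site  battery_plus_temp
8    -4       38   warn  lab                 34
2    45       65     ok  lab                110
6    10       93   fail  lab                103
take 2 rows with smallest battery:
   temp  battery status site  battery_plus_temp
8    -4       38   warn  lab                 34
2    45       65     ok  lab                110
Hence 34.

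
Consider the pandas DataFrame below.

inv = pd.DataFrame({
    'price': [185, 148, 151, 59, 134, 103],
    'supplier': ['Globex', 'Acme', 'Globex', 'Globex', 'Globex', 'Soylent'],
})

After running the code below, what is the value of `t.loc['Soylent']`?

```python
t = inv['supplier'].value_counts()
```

value_counts of supplier:
supplier
Globex     4
Acme       1
Soylent    1
Name: count, dtype: int64
Reading off the value at index 'Soylent', we get 1.

1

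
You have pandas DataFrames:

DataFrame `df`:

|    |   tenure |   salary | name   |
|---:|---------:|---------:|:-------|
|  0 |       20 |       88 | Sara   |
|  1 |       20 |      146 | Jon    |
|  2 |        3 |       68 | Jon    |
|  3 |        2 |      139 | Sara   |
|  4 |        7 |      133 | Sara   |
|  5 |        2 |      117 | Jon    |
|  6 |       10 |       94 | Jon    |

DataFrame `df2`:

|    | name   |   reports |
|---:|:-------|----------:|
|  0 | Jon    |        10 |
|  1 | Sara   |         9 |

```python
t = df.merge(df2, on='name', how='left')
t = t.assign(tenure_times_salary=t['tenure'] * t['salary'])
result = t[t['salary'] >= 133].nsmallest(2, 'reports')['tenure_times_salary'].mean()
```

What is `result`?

merge on 'name' (how='left') → 7 rows:
   tenure  salary  name  reports
0      20      88  Sara        9
1      20     146   Jon       10
2       3      68   Jon       10
3       2     139  Sara        9
4       7     133  Sara        9
5       2     117   Jon       10
6      10      94   Jon       10
add column tenure_times_salary = t['tenure'] * t['salary']:
   tenure  salary  name  reports  tenure_times_salary
0      20      88  Sara        9                 1760
1      20     146   Jon       10                 2920
2       3      68   Jon       10                  204
3       2     139  Sara        9                  278
4       7     133  Sara        9                  931
5       2     117   Jon       10                  234
6      10      94   Jon       10                  940
filter rows where salary >= 133:
   tenure  salary  name  reports  tenure_times_salary
1      20     146   Jon       10                 2920
3       2     139  Sara        9                  278
4       7     133  Sara        9                  931
take 2 rows with smallest reports:
   tenure  salary  name  reports  tenure_times_salary
3       2     139  Sara        9                  278
4       7     133  Sara        9                  931
mean of column 'tenure_times_salary' → 604.5

604.5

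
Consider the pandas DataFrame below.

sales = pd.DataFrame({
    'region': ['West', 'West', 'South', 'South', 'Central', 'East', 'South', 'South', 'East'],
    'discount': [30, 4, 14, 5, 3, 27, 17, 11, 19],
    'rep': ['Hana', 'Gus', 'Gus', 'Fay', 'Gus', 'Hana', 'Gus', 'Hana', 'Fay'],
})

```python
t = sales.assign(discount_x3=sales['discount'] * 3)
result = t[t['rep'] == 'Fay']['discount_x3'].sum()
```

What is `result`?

add column discount_x3 = sales['discount'] * 3:
    region  discount   rep  discount_x3
0     West        30  Hana           90
1     West         4   Gus           12
2    South        14   Gus           42
3    South         5   Fay           15
4  Central         3   Gus            9
5     East        27  Hana           81
6    South        17   Gus           51
7    South        11  Hana           33
8     East        19   Fay           57
filter rows where rep == 'Fay':
  region  discount  rep  discount_x3
3  South         5  Fay           15
8   East        19  Fay           57
sum of column 'discount_x3' → 72

72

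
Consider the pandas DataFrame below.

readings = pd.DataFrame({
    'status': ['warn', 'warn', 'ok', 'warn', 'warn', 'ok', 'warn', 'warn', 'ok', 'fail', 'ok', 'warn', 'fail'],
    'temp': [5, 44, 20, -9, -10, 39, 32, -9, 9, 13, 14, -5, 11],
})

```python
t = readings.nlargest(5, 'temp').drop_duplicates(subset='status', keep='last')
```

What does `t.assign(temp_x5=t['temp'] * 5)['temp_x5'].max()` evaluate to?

160

take 5 rows with largest temp:
   status  temp
1    warn    44
5      ok    39
6    warn    32
2      ok    20
10     ok    14
drop duplicate status (keep=last):
   status  temp
6    warn    32
10     ok    14
add column temp_x5 = t['temp'] * 5:
   status  temp  temp_x5
6    warn    32      160
10     ok    14       70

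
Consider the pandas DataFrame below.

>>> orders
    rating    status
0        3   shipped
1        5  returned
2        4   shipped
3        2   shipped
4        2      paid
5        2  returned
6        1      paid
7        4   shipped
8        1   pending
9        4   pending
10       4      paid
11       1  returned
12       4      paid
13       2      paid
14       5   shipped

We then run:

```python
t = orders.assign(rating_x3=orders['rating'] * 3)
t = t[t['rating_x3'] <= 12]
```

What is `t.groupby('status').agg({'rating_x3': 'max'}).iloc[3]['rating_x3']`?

add column rating_x3 = orders['rating'] * 3:
    rating    status  rating_x3
0        3   shipped          9
1        5  returned         15
2        4   shipped         12
3        2   shipped          6
4        2      paid          6
5        2  returned          6
6        1      paid          3
7        4   shipped         12
8        1   pending          3
9        4   pending         12
10       4      paid         12
11       1  returned          3
12       4      paid         12
13       2      paid          6
14       5   shipped         15
filter rows where rating_x3 <= 12:
    rating    status  rating_x3
0        3   shipped          9
2        4   shipped         12
3        2   shipped          6
4        2      paid          6
5        2  returned          6
6        1      paid          3
7        4   shipped         12
8        1   pending          3
9        4   pending         12
10       4      paid         12
11       1  returned          3
12       4      paid         12
13       2      paid          6
group by status, max of rating_x3:
          rating_x3
status             
paid             12
pending          12
returned          6
shipped          12
Then the value at position 3, column 'rating_x3': 12

12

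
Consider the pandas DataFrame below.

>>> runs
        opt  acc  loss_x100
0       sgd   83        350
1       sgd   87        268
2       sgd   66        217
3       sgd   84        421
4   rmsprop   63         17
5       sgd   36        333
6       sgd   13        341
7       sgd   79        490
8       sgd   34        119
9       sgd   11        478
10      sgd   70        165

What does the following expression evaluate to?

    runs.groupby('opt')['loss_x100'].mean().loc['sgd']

group by opt, mean of loss_x100:
opt
rmsprop     17.0
sgd        318.2
Name: loss_x100, dtype: float64

318.2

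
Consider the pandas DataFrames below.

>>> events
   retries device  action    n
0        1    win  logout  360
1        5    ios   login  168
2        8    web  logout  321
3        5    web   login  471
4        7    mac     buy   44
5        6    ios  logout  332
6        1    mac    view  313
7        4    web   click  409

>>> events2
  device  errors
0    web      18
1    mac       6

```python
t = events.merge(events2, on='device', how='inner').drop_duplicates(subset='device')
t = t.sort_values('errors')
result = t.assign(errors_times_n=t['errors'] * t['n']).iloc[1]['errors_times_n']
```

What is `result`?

merge on 'device' (how='inner') → 5 rows:
   retries device  action    n  errors
0        8    web  logout  321      18
1        5    web   login  471      18
2        7    mac     buy   44       6
3        1    mac    view  313       6
4        4    web   click  409      18
drop duplicate device (keep=first):
   retries device  action    n  errors
0        8    web  logout  321      18
2        7    mac     buy   44       6
sort by errors:
   retries device  action    n  errors
2        7    mac     buy   44       6
0        8    web  logout  321      18
add column errors_times_n = t['errors'] * t['n']:
   retries device  action    n  errors  errors_times_n
2        7    mac     buy   44       6             264
0        8    web  logout  321      18            5778
The value at position 1, column 'errors_times_n' is 5778.

5778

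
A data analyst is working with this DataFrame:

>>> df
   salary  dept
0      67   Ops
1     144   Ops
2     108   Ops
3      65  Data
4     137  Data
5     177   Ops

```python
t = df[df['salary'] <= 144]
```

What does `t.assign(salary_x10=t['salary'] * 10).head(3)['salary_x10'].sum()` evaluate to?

filter rows where salary <= 144:
   salary  dept
0      67   Ops
1     144   Ops
2     108   Ops
3      65  Data
4     137  Data
add column salary_x10 = t['salary'] * 10:
   salary  dept  salary_x10
0      67   Ops         670
1     144   Ops        1440
2     108   Ops        1080
3      65  Data         650
4     137  Data        1370
take first 3 rows:
   salary dept  salary_x10
0      67  Ops         670
1     144  Ops        1440
2     108  Ops        1080

3190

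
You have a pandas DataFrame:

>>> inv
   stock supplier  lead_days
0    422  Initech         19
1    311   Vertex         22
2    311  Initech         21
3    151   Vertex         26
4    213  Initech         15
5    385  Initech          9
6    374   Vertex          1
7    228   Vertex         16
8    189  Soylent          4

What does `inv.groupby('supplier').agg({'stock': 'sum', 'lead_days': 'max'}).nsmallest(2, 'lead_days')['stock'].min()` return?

group by supplier: sum(stock), max(lead_days):
          stock  lead_days
supplier                  
Initech    1331         21
Soylent     189          4
Vertex     1064         26
take 2 rows with smallest lead_days:
          stock  lead_days
supplier                  
Soylent     189          4
Initech    1331         21
Then the min of column 'stock': 189

189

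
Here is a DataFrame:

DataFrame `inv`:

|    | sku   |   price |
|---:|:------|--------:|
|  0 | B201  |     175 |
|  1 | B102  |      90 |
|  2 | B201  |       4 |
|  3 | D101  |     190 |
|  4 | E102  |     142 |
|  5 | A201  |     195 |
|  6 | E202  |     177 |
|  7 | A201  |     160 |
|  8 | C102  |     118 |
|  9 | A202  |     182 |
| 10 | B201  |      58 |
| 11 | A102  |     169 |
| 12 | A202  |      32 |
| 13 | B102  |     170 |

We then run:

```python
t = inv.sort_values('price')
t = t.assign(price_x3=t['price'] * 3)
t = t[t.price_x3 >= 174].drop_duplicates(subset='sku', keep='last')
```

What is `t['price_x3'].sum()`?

4554

sort by price:
     sku  price
2   B201      4
12  A202     32
10  B201     58
1   B102     90
8   C102    118
4   E102    142
7   A201    160
11  A102    169
13  B102    170
0   B201    175
6   E202    177
9   A202    182
3   D101    190
5   A201    195
add column price_x3 = t['price'] * 3:
     sku  price  price_x3
2   B201      4        12
12  A202     32        96
10  B201     58       174
1   B102     90       270
8   C102    118       354
4   E102    142       426
7   A201    160       480
11  A102    169       507
13  B102    170       510
0   B201    175       525
6   E202    177       531
9   A202    182       546
3   D101    190       570
5   A201    195       585
filter rows where price_x3 >= 174:
     sku  price  price_x3
10  B201     58       174
1   B102     90       270
8   C102    118       354
4   E102    142       426
7   A201    160       480
11  A102    169       507
13  B102    170       510
0   B201    175       525
6   E202    177       531
9   A202    182       546
3   D101    190       570
5   A201    195       585
drop duplicate sku (keep=last):
     sku  price  price_x3
8   C102    118       354
4   E102    142       426
11  A102    169       507
13  B102    170       510
0   B201    175       525
6   E202    177       531
9   A202    182       546
3   D101    190       570
5   A201    195       585
sum of column 'price_x3' → 4554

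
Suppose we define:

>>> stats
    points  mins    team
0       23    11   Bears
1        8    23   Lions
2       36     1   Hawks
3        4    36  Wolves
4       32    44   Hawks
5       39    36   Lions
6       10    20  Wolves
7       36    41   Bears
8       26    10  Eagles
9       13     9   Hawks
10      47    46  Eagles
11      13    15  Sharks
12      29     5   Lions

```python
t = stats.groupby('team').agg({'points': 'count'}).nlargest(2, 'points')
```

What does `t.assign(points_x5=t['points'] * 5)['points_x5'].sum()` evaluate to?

30

group by team, count of points:
        points
team          
Bears        2
Eagles       2
Hawks        3
Lions        3
Sharks       1
Wolves       2
take 2 rows with largest points:
       points
team         
Hawks       3
Lions       3
add column points_x5 = t['points'] * 5:
       points  points_x5
team                    
Hawks       3         15
Lions       3         15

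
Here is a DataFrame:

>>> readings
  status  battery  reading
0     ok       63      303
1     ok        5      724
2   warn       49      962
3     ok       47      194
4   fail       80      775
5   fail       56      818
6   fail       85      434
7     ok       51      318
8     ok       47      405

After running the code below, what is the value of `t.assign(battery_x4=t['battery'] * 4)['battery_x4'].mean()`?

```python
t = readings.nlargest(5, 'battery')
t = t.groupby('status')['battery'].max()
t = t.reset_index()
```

take 5 rows with largest battery:
  status  battery  reading
6   fail       85      434
4   fail       80      775
0     ok       63      303
5   fail       56      818
7     ok       51      318
group by status, max of battery:
status
fail    85
ok      63
Name: battery, dtype: int64
reset_index():
  status  battery
0   fail       85
1     ok       63
add column battery_x4 = t['battery'] * 4:
  status  battery  battery_x4
0   fail       85         340
1     ok       63         252
Taking the mean of column 'battery_x4' gives 296.0.

296.0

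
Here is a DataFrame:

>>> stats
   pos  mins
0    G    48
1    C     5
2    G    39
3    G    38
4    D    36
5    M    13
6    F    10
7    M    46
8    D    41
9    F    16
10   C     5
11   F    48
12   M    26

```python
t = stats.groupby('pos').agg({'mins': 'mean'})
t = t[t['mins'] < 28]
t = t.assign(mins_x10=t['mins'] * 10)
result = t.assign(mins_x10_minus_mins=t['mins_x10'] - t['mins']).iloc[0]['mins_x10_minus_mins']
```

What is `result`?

45.0

group by pos, mean of mins:
          mins
pos           
C     5.000000
D    38.500000
F    24.666667
G    41.666667
M    28.333333
filter rows where mins < 28:
          mins
pos           
C     5.000000
F    24.666667
add column mins_x10 = t['mins'] * 10:
          mins    mins_x10
pos                       
C     5.000000   50.000000
F    24.666667  246.666667
add column mins_x10_minus_mins = t['mins_x10'] - t['mins']:
          mins    mins_x10  mins_x10_minus_mins
pos                                            
C     5.000000   50.000000                 45.0
F    24.666667  246.666667                222.0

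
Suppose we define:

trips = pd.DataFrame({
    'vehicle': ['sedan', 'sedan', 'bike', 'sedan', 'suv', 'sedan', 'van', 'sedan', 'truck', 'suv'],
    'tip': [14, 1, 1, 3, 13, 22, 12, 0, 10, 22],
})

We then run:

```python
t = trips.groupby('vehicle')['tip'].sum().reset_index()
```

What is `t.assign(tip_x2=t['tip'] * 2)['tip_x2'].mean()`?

39.2

group by vehicle, sum of tip:
vehicle
bike      1
sedan    40
suv      35
truck    10
van      12
Name: tip, dtype: int64
reset_index():
  vehicle  tip
0    bike    1
1   sedan   40
2     suv   35
3   truck   10
4     van   12
add column tip_x2 = t['tip'] * 2:
  vehicle  tip  tip_x2
0    bike    1       2
1   sedan   40      80
2     suv   35      70
3   truck   10      20
4     van   12      24
mean of column 'tip_x2' → 39.2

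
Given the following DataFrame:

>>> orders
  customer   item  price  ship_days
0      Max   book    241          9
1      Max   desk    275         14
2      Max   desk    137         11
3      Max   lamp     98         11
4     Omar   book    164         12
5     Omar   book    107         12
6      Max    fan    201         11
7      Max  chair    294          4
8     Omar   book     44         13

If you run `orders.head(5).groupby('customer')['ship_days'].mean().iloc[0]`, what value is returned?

take first 5 rows:
  customer  item  price  ship_days
0      Max  book    241          9
1      Max  desk    275         14
2      Max  desk    137         11
3      Max  lamp     98         11
4     Omar  book    164         12
group by customer, mean of ship_days:
customer
Max     11.25
Omar    12.00
Name: ship_days, dtype: float64

11.25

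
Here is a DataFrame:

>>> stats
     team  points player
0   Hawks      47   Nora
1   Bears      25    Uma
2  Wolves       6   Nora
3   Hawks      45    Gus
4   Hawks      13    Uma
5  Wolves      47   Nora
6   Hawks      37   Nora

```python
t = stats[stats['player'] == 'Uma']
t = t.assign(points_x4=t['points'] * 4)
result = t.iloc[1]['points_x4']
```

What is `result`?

filter rows where player == 'Uma':
    team  points player
1  Bears      25    Uma
4  Hawks      13    Uma
add column points_x4 = t['points'] * 4:
    team  points player  points_x4
1  Bears      25    Uma        100
4  Hawks      13    Uma         52
Finally, value at position 1, column 'points_x4' = 52.

52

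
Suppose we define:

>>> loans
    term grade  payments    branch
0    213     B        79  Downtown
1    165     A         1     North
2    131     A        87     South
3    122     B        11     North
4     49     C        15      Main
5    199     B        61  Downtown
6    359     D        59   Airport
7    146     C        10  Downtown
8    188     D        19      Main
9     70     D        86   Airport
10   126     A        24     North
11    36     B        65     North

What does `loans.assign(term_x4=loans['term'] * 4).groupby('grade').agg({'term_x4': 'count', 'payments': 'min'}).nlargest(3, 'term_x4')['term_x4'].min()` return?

3

add column term_x4 = loans['term'] * 4:
    term grade  payments    branch  term_x4
0    213     B        79  Downtown      852
1    165     A         1     North      660
2    131     A        87     South      524
3    122     B        11     North      488
4     49     C        15      Main      196
5    199     B        61  Downtown      796
6    359     D        59   Airport     1436
7    146     C        10  Downtown      584
8    188     D        19      Main      752
9     70     D        86   Airport      280
10   126     A        24     North      504
11    36     B        65     North      144
group by grade: count(term_x4), min(payments):
       term_x4  payments
grade                   
A            3         1
B            4        11
C            2        10
D            3        19
take 3 rows with largest term_x4:
       term_x4  payments
grade                   
B            4        11
A            3         1
D            3        19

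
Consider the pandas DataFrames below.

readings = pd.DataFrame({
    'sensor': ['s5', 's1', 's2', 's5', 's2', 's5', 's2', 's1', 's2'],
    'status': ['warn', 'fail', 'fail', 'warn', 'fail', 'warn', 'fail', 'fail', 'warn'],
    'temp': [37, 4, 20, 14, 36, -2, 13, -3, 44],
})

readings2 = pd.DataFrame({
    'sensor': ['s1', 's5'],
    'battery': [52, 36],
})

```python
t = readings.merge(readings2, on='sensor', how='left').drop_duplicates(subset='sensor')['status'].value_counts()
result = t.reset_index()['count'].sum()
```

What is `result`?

3

merge on 'sensor' (how='left') → 9 rows:
  sensor status  temp  battery
0     s5   warn    37     36.0
1     s1   fail     4     52.0
2     s2   fail    20      NaN
3     s5   warn    14     36.0
4     s2   fail    36      NaN
5     s5   warn    -2     36.0
6     s2   fail    13      NaN
7     s1   fail    -3     52.0
8     s2   warn    44      NaN
drop duplicate sensor (keep=first):
  sensor status  temp  battery
0     s5   warn    37     36.0
1     s1   fail     4     52.0
2     s2   fail    20      NaN
value_counts of status:
status
fail    2
warn    1
Name: count, dtype: int64
reset_index():
  status  count
0   fail      2
1   warn      1
Taking the sum of column 'count' gives 3.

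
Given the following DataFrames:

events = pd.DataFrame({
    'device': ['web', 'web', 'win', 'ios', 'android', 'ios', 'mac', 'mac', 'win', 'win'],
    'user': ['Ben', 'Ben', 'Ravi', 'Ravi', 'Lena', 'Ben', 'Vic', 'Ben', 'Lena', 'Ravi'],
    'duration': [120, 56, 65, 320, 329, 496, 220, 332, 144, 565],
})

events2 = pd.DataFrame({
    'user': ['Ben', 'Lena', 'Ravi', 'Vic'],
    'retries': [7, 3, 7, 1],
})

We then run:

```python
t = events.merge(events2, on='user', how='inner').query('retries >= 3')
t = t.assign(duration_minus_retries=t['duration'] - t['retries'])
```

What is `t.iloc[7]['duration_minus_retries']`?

merge on 'user' (how='inner') → 10 rows:
    device  user  duration  retries
0      web   Ben       120        7
1      web   Ben        56        7
2      win  Ravi        65        7
3      ios  Ravi       320        7
4  android  Lena       329        3
5      ios   Ben       496        7
6      mac   Vic       220        1
7      mac   Ben       332        7
8      win  Lena       144        3
9      win  Ravi       565        7
filter rows where retries >= 3:
    device  user  duration  retries
0      web   Ben       120        7
1      web   Ben        56        7
2      win  Ravi        65        7
3      ios  Ravi       320        7
4  android  Lena       329        3
5      ios   Ben       496        7
7      mac   Ben       332        7
8      win  Lena       144        3
9      win  Ravi       565        7
add column duration_minus_retries = t['duration'] - t['retries']:
    device  user  duration  retries  duration_minus_retries
0      web   Ben       120        7                     113
1      web   Ben        56        7                      49
2      win  Ravi        65        7                      58
3      ios  Ravi       320        7                     313
4  android  Lena       329        3                     326
5      ios   Ben       496        7                     489
7      mac   Ben       332        7                     325
8      win  Lena       144        3                     141
9      win  Ravi       565        7                     558

141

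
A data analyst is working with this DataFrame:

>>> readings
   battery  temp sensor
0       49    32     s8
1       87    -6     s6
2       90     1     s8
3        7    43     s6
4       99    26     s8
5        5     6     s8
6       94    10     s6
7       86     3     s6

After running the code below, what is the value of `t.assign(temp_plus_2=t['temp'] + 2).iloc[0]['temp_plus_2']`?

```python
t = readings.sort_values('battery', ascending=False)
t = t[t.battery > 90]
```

sort by battery descending:
   battery  temp sensor
4       99    26     s8
6       94    10     s6
2       90     1     s8
1       87    -6     s6
7       86     3     s6
0       49    32     s8
3        7    43     s6
5        5     6     s8
filter rows where battery > 90:
   battery  temp sensor
4       99    26     s8
6       94    10     s6
add column temp_plus_2 = t['temp'] + 2:
   battery  temp sensor  temp_plus_2
4       99    26     s8           28
6       94    10     s6           12

28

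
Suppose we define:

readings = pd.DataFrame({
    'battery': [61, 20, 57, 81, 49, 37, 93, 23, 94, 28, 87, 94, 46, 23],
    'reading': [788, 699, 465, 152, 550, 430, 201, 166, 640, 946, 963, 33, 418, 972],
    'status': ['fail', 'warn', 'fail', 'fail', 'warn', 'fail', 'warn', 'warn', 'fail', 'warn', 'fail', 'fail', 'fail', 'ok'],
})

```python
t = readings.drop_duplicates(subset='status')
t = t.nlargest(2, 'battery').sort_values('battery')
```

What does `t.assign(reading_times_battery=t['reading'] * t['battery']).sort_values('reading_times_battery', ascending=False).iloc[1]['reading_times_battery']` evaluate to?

drop duplicate status (keep=first):
    battery  reading status
0        61      788   fail
1        20      699   warn
13       23      972     ok
take 2 rows with largest battery:
    battery  reading status
0        61      788   fail
13       23      972     ok
sort by battery:
    battery  reading status
13       23      972     ok
0        61      788   fail
add column reading_times_battery = t['reading'] * t['battery']:
    battery  reading status  reading_times_battery
13       23      972     ok                  22356
0        61      788   fail                  48068
sort by reading_times_battery descending:
    battery  reading status  reading_times_battery
0        61      788   fail                  48068
13       23      972     ok                  22356

22356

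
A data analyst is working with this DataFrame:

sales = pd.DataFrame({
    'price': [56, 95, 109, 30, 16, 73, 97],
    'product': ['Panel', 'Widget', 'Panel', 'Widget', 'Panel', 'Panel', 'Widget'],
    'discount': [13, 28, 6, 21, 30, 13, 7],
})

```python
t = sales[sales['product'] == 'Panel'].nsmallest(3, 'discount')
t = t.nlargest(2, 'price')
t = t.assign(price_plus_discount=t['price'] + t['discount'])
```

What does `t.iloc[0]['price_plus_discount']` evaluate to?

115

filter rows where product == 'Panel':
   price product  discount
0     56   Panel        13
2    109   Panel         6
4     16   Panel        30
5     73   Panel        13
take 3 rows with smallest discount:
   price product  discount
2    109   Panel         6
0     56   Panel        13
5     73   Panel        13
take 2 rows with largest price:
   price product  discount
2    109   Panel         6
5     73   Panel        13
add column price_plus_discount = t['price'] + t['discount']:
   price product  discount  price_plus_discount
2    109   Panel         6                  115
5     73   Panel        13                   86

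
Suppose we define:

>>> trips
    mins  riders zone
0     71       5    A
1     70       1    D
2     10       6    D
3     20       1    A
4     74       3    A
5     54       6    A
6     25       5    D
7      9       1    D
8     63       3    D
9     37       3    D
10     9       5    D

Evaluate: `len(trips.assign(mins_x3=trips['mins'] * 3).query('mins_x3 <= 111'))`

6

add column mins_x3 = trips['mins'] * 3:
    mins  riders zone  mins_x3
0     71       5    A      213
1     70       1    D      210
2     10       6    D       30
3     20       1    A       60
4     74       3    A      222
5     54       6    A      162
6     25       5    D       75
7      9       1    D       27
8     63       3    D      189
9     37       3    D      111
10     9       5    D       27
filter rows where mins_x3 <= 111:
    mins  riders zone  mins_x3
2     10       6    D       30
3     20       1    A       60
6     25       5    D       75
7      9       1    D       27
9     37       3    D      111
10     9       5    D       27
number of rows → 6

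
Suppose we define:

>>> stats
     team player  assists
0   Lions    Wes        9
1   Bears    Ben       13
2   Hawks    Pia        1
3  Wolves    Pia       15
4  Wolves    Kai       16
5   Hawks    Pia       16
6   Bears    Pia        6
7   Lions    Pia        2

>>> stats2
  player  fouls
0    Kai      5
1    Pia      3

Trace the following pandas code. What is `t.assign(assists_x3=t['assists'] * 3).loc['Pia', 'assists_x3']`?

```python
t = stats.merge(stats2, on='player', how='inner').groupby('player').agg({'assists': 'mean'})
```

24.0

merge on 'player' (how='inner') → 6 rows:
     team player  assists  fouls
0   Hawks    Pia        1      3
1  Wolves    Pia       15      3
2  Wolves    Kai       16      5
3   Hawks    Pia       16      3
4   Bears    Pia        6      3
5   Lions    Pia        2      3
group by player, mean of assists:
        assists
player         
Kai        16.0
Pia         8.0
add column assists_x3 = t['assists'] * 3:
        assists  assists_x3
player                     
Kai        16.0        48.0
Pia         8.0        24.0
So loc['Pia', 'assists_x3'] = 24.0.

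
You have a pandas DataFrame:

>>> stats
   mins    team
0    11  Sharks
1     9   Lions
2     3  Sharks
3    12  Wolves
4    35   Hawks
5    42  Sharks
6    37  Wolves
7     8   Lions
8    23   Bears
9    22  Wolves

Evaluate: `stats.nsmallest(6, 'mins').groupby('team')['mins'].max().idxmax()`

take 6 rows with smallest mins:
   mins    team
2     3  Sharks
7     8   Lions
1     9   Lions
0    11  Sharks
3    12  Wolves
9    22  Wolves
group by team, max of mins:
team
Lions      9
Sharks    11
Wolves    22
Name: mins, dtype: int64
Then the label with the largest value: Wolves

Wolves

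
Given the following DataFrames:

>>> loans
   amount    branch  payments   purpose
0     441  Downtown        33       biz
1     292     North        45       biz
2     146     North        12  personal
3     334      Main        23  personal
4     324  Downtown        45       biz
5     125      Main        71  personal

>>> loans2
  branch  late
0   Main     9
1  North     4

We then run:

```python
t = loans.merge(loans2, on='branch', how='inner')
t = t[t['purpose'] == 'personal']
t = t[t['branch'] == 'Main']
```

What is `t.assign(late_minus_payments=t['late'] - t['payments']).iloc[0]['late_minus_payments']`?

-14

merge on 'branch' (how='inner') → 4 rows:
   amount branch  payments   purpose  late
0     292  North        45       biz     4
1     146  North        12  personal     4
2     334   Main        23  personal     9
3     125   Main        71  personal     9
filter rows where purpose == 'personal':
   amount branch  payments   purpose  late
1     146  North        12  personal     4
2     334   Main        23  personal     9
3     125   Main        71  personal     9
filter rows where branch == 'Main':
   amount branch  payments   purpose  late
2     334   Main        23  personal     9
3     125   Main        71  personal     9
add column late_minus_payments = t['late'] - t['payments']:
   amount branch  payments   purpose  late  late_minus_payments
2     334   Main        23  personal     9                  -14
3     125   Main        71  personal     9                  -62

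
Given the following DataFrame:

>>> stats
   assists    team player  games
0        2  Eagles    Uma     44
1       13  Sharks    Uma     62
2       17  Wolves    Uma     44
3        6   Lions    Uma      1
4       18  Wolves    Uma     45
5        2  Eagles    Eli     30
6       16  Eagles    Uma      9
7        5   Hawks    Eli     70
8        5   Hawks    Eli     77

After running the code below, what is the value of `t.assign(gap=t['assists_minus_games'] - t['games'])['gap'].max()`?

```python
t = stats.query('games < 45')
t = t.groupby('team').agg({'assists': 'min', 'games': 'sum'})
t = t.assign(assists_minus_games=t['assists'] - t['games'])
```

filter rows where games < 45:
   assists    team player  games
0        2  Eagles    Uma     44
2       17  Wolves    Uma     44
3        6   Lions    Uma      1
5        2  Eagles    Eli     30
6       16  Eagles    Uma      9
group by team: min(assists), sum(games):
        assists  games
team                  
Eagles        2     83
Lions         6      1
Wolves       17     44
add column assists_minus_games = t['assists'] - t['games']:
        assists  games  assists_minus_games
team                                       
Eagles        2     83                  -81
Lions         6      1                    5
Wolves       17     44                  -27
add column gap = t['assists_minus_games'] - t['games']:
        assists  games  assists_minus_games  gap
team                                            
Eagles        2     83                  -81 -164
Lions         6      1                    5    4
Wolves       17     44                  -27  -71
Reading off the max of column 'gap', we get 4.

4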